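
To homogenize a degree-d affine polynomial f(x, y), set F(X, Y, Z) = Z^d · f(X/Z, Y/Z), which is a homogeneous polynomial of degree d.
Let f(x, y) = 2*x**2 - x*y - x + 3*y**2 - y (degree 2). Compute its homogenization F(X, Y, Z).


F(X, Y, Z) = 2*X**2 - X*Y - X*Z + 3*Y**2 - Y*Z

deg(f) = 2.
Substitute x = X/Z, y = Y/Z into f, then multiply by Z^2.
  monomial 2·x^2·y^0 ↦ 2·X^2·Y^0·Z^0.
  monomial -1·x^1·y^1 ↦ -1·X^1·Y^1·Z^0.
  monomial -1·x^1·y^0 ↦ -1·X^1·Y^0·Z^1.
  monomial 3·x^0·y^2 ↦ 3·X^0·Y^2·Z^0.
  monomial -1·x^0·y^1 ↦ -1·X^0·Y^1·Z^1.
Collecting: F(X, Y, Z) = 2*X**2 - X*Y - X*Z + 3*Y**2 - Y*Z.


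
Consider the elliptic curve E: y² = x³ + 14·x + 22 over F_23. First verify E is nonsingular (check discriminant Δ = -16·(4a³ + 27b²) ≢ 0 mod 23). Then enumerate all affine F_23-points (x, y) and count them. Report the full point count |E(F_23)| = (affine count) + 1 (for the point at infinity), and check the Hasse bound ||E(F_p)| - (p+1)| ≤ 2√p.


Affine points = {(2, 9), (2, 14), (4, 2), (4, 21), (6, 0), (7, 7), (7, 16), (8, 5), (8, 18), (9, 7), (9, 16), (10, 9), (10, 14), (11, 9), (11, 14), (12, 3), (12, 20), (13, 3), (13, 20), (14, 8), (14, 15), (16, 8), (16, 15), (21, 3), (21, 20)}; affine count = 25; |E(F_23)| = 26.

Discriminant check: Δ ∝ 4a³ + 27b² = 4·14³ + 27·22² = 4·2744 + 27·484 ≡ 9 (mod 23). Nonzero ⇒ E is nonsingular.
For each x ∈ F_23, compute rhs = x³ + 14·x + 22 mod 23, then count y ∈ F_23 with y² ≡ rhs.
  x = 0: rhs = 22, matching y values: none (0 points).
  x = 1: rhs = 14, matching y values: none (0 points).
  x = 2: rhs = 12, matching y values: 9, 14 (2 points).
  x = 3: rhs = 22, matching y values: none (0 points).
  x = 4: rhs = 4, matching y values: 2, 21 (2 points).
  x = 5: rhs = 10, matching y values: none (0 points).
  x = 6: rhs = 0, matching y values: 0 (1 points).
  x = 7: rhs = 3, matching y values: 7, 16 (2 points).
  x = 8: rhs = 2, matching y values: 5, 18 (2 points).
  x = 9: rhs = 3, matching y values: 7, 16 (2 points).
  x = 10: rhs = 12, matching y values: 9, 14 (2 points).
  x = 11: rhs = 12, matching y values: 9, 14 (2 points).
  x = 12: rhs = 9, matching y values: 3, 20 (2 points).
  x = 13: rhs = 9, matching y values: 3, 20 (2 points).
  x = 14: rhs = 18, matching y values: 8, 15 (2 points).
  x = 15: rhs = 19, matching y values: none (0 points).
  x = 16: rhs = 18, matching y values: 8, 15 (2 points).
  x = 17: rhs = 21, matching y values: none (0 points).
  x = 18: rhs = 11, matching y values: none (0 points).
  x = 19: rhs = 17, matching y values: none (0 points).
  x = 20: rhs = 22, matching y values: none (0 points).
  x = 21: rhs = 9, matching y values: 3, 20 (2 points).
  x = 22: rhs = 7, matching y values: none (0 points).
Total affine count: 25.
Full point count |E(F_23)| = 25 + 1 = 26.
Hasse bound: |26 − (23+1)| = |2| = 2 ≤ 2√23 ≈ 9.5917 ✓.


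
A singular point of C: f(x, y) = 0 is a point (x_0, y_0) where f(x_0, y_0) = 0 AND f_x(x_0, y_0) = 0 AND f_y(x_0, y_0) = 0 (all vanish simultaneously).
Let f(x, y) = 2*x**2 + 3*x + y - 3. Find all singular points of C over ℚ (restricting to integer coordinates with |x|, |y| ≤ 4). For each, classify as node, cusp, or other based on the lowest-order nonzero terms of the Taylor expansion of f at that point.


No singular points in the scanned grid; C is smooth there.

Compute partial derivatives:
  f_x = 4*x + 3.
  f_y = 1.
f_y = 1 is a nonzero constant, so f_y never vanishes: no point (x, y) can satisfy f = f_x = f_y = 0. In particular no (x, y) ∈ {−4, ..., 4}² is singular; the curve is smooth.


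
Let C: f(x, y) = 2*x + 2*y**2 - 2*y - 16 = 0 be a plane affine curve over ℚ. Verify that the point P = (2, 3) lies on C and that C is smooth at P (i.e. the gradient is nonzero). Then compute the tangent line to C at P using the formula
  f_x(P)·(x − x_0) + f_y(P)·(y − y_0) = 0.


Tangent line at P: 2*x + 10*y - 34 = 0.

Step 1: f(2, 3) = 0, so P lies on C.
Step 2: partial derivatives
  f_x(x, y) = 2, f_y(x, y) = 4*y - 2.
  f_x(P) = 2, f_y(P) = 10 (gradient nonzero, so P is smooth).
Step 3: tangent line at P: 2·(x − 2) + 10·(y − 3) = 0.
Expanding: 2*x + 10*y - 34 = 0.


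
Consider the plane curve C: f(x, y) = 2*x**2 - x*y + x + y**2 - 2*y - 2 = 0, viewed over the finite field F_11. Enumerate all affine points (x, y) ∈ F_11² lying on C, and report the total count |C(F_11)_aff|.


Affine F_11-points: {(0, 6), (0, 7), (1, 5), (1, 9), (3, 7), (3, 9), (8, 4), (8, 6), (10, 4), (10, 8)}; count = 10.

For each of the 121 pairs (x, y) ∈ F_11², evaluate f(x, y) mod 11. Record the zeros.
  x = 0: [0↦9, 1↦8, 2↦9, 3↦1, 4↦6, 5↦2, 6↦0, 7↦0, 8↦2, 9↦6, 10↦1]  zeros at y ∈ {6, 7}
  x = 1: [0↦1, 1↦10, 2↦10, 3↦1, 4↦5, 5↦0, 6↦8, 7↦7, 8↦8, 9↦0, 10↦5]  zeros at y ∈ {5, 9}
  x = 2: [0↦8, 1↦5, 2↦4, 3↦5, 4↦8, 5↦2, 6↦9, 7↦7, 8↦7, 9↦9, 10↦2]  zeros at y ∈ ∅
  x = 3: [0↦8, 1↦4, 2↦2, 3↦2, 4↦4, 5↦8, 6↦3, 7↦0, 8↦10, 9↦0, 10↦3]  zeros at y ∈ {7, 9}
  x = 4: [0↦1, 1↦7, 2↦4, 3↦3, 4↦4, 5↦7, 6↦1, 7↦8, 8↦6, 9↦6, 10↦8]  zeros at y ∈ ∅
  x = 5: [0↦9, 1↦3, 2↦10, 3↦8, 4↦8, 5↦10, 6↦3, 7↦9, 8↦6, 9↦5, 10↦6]  zeros at y ∈ ∅
  x = 6: [0↦10, 1↦3, 2↦9, 3↦6, 4↦5, 5↦6, 6↦9, 7↦3, 8↦10, 9↦8, 10↦8]  zeros at y ∈ ∅
  x = 7: [0↦4, 1↦7, 2↦1, 3↦8, 4↦6, 5↦6, 6↦8, 7↦1, 8↦7, 9↦4, 10↦3]  zeros at y ∈ ∅
  x = 8: [0↦2, 1↦4, 2↦8, 3↦3, 4↦0, 5↦10, 6↦0, 7↦3, 8↦8, 9↦4, 10↦2]  zeros at y ∈ {4, 6}
  x = 9: [0↦4, 1↦5, 2↦8, 3↦2, 4↦9, 5↦7, 6↦7, 7↦9, 8↦2, 9↦8, 10↦5]  zeros at y ∈ ∅
  x = 10: [0↦10, 1↦10, 2↦1, 3↦5, 4↦0, 5↦8, 6↦7, 7↦8, 8↦0, 9↦5, 10↦1]  zeros at y ∈ {4, 8}
Collecting zeros: affine points = {(0, 6), (0, 7), (1, 5), (1, 9), (3, 7), (3, 9), (8, 4), (8, 6), (10, 4), (10, 8)}.
Total count |C(F_11)_aff| = 10.


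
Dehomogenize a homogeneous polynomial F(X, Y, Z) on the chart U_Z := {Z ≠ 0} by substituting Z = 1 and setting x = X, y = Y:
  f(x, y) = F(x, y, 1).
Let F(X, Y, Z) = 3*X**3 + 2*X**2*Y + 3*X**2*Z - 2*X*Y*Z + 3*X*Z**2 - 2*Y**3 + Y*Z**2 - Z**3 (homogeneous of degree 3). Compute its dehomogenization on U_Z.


f(x, y) = 3*x**3 + 2*x**2*y + 3*x**2 - 2*x*y + 3*x - 2*y**3 + y - 1

On U_Z we set Z = 1. Each monomial c·X^i·Y^j·Z^k in F becomes c·x^i·y^j·1^k = c·x^i·y^j.
Substituting Z = 1: F(X, Y, 1) = 3*x**3 + 2*x**2*y + 3*x**2 - 2*x*y + 3*x - 2*y**3 + y - 1.
Note: deg(f) ≤ deg(F) = 3; strict inequality happens when F is divisible by Z (lost terms).


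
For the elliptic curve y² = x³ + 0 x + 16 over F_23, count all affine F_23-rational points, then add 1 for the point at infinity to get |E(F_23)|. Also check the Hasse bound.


Affine points = {(0, 4), (0, 19), (2, 1), (2, 22), (5, 7), (5, 16), (6, 5), (6, 18), (9, 3), (9, 20), (10, 2), (10, 21), (11, 6), (11, 17), (14, 0), (16, 8), (16, 15), (18, 11), (18, 12), (20, 9), (20, 14), (21, 10), (21, 13)}; affine count = 23; |E(F_23)| = 24.

Discriminant check: Δ ∝ 4a³ + 27b² = 4·0³ + 27·16² = 4·0 + 27·256 ≡ 12 (mod 23). Nonzero ⇒ E is nonsingular.
For each x ∈ F_23, compute rhs = x³ + 0·x + 16 mod 23, then count y ∈ F_23 with y² ≡ rhs.
  x = 0: rhs = 16, matching y values: 4, 19 (2 points).
  x = 1: rhs = 17, matching y values: none (0 points).
  x = 2: rhs = 1, matching y values: 1, 22 (2 points).
  x = 3: rhs = 20, matching y values: none (0 points).
  x = 4: rhs = 11, matching y values: none (0 points).
  x = 5: rhs = 3, matching y values: 7, 16 (2 points).
  x = 6: rhs = 2, matching y values: 5, 18 (2 points).
  x = 7: rhs = 14, matching y values: none (0 points).
  x = 8: rhs = 22, matching y values: none (0 points).
  x = 9: rhs = 9, matching y values: 3, 20 (2 points).
  x = 10: rhs = 4, matching y values: 2, 21 (2 points).
  x = 11: rhs = 13, matching y values: 6, 17 (2 points).
  x = 12: rhs = 19, matching y values: none (0 points).
  x = 13: rhs = 5, matching y values: none (0 points).
  x = 14: rhs = 0, matching y values: 0 (1 points).
  x = 15: rhs = 10, matching y values: none (0 points).
  x = 16: rhs = 18, matching y values: 8, 15 (2 points).
  x = 17: rhs = 7, matching y values: none (0 points).
  x = 18: rhs = 6, matching y values: 11, 12 (2 points).
  x = 19: rhs = 21, matching y values: none (0 points).
  x = 20: rhs = 12, matching y values: 9, 14 (2 points).
  x = 21: rhs = 8, matching y values: 10, 13 (2 points).
  x = 22: rhs = 15, matching y values: none (0 points).
Total affine count: 23.
Full point count |E(F_23)| = 23 + 1 = 24.
Hasse bound: |24 − (23+1)| = |0| = 0 ≤ 2√23 ≈ 9.5917 ✓.


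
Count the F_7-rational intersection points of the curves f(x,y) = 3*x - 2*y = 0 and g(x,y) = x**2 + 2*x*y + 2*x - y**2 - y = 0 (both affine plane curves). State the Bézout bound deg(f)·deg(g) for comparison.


Common zeros: {(0, 0)}; count = 1; Bézout bound = 2.

deg(f) = 1, deg(g) = 2, so Bézout bound = 2.
Scan x ∈ F_7. For each x, list the y ∈ F_7 with f(x, y) ≡ 0 and those with g(x, y) ≡ 0 (mod 7); the common zeros in that column are the intersection.
  x = 0: f ≡ 0 at y ∈ {0}; g ≡ 0 at y ∈ {0, 6}; common: {0}.
  x = 1: f ≡ 0 at y ∈ {5}; g ≡ 0 at y ∈ ∅; common: ∅.
  x = 2: f ≡ 0 at y ∈ {3}; g ≡ 0 at y ∈ ∅; common: ∅.
  x = 3: f ≡ 0 at y ∈ {1}; g ≡ 0 at y ∈ {2, 3}; common: ∅.
  x = 4: f ≡ 0 at y ∈ {6}; g ≡ 0 at y ∈ ∅; common: ∅.
  x = 5: f ≡ 0 at y ∈ {4}; g ≡ 0 at y ∈ {0, 2}; common: ∅.
  x = 6: f ≡ 0 at y ∈ {2}; g ≡ 0 at y ∈ ∅; common: ∅.
Collecting: common zeros = {(0, 0)}, so the count is 1.
Comparison with the Bézout bound: 1 ≤ 2 = deg(f)·deg(g), as expected for curves with no common component (the affine F_7-count falls short of the bound because intersections may lie at infinity, over extension fields, or carry multiplicity).


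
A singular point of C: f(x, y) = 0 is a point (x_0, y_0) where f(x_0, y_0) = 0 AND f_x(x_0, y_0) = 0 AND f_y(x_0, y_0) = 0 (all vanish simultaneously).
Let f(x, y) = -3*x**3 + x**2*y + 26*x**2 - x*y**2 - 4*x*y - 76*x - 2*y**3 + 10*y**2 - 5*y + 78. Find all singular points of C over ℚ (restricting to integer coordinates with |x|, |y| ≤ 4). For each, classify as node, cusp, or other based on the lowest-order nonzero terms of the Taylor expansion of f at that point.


Singular points: {(3, 1)}; classification: cusp.

Compute partial derivatives:
  f_x = -9*x**2 + 2*x*y + 52*x - y**2 - 4*y - 76.
  f_y = x**2 - 2*x*y - 4*x - 6*y**2 + 20*y - 5.
Scan x_0 ∈ {−4, ..., 4}. For each x_0, f_y(x_0, y) is a polynomial in y; find its integer roots y ∈ {−4, ..., 4}, then test f_x and f at those candidates.
  x = -4: f_y(-4, y) = -6*y**2 + 28*y + 27; no integer root y with |y| ≤ 4.
  x = -3: f_y(-3, y) = -6*y**2 + 26*y + 16; no integer root y with |y| ≤ 4.
  x = -2: f_y(-2, y) = -6*y**2 + 24*y + 7; no integer root y with |y| ≤ 4.
  x = -1: f_y(-1, y) = -6*y**2 + 22*y; vanishes at y ∈ {0}. (-1, 0): f_x = -137 ≠ 0.
  x = 0: f_y(0, y) = -6*y**2 + 20*y - 5; no integer root y with |y| ≤ 4.
  x = 1: f_y(1, y) = -6*y**2 + 18*y - 8; no integer root y with |y| ≤ 4.
  x = 2: f_y(2, y) = -6*y**2 + 16*y - 9; no integer root y with |y| ≤ 4.
  x = 3: f_y(3, y) = -6*y**2 + 14*y - 8; vanishes at y ∈ {1}. (3, 1): f_x = 0, f = 0 — SINGULAR.
  x = 4: f_y(4, y) = -6*y**2 + 12*y - 5; no integer root y with |y| ≤ 4.
Only singular point on the grid: (3, 1).
Classify: substitute x = 3 + u, y = 1 + v and expand: f = -3*u**3 + u**2*v - u*v**2 - 2*v**3 + v**2.
No constant or linear terms (consistent with a singular point). Quadratic part: v**2. Cubic part: -3*u**3 + u**2*v - u*v**2 - 2*v**3.
The quadratic part v**2 is a perfect square, so there is a single (double) tangent line v = 0, i.e. y = 1. Restricting the cubic part to that line (v = 0) leaves -3*u**3 ≠ 0, so f is not divisible by v and the branch is v² ≈ 3*u**3 to lowest order — this is a cusp.
Classification: cusp.


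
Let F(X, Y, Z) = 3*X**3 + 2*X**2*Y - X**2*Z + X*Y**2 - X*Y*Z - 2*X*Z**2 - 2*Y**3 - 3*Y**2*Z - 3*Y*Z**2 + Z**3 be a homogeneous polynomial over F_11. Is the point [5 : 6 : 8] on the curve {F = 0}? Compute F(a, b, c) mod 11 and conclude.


F(5,6,8) ≡ 6 (mod 11); P is NOT on the curve.

Evaluate F(5, 6, 8) term-by-term (mod 11).
  3*X**3 ↦ 3·125·1·1 = 375
  2*X**2*Y ↦ 2·25·6·1 = 300
  -X**2*Z ↦ -1·25·1·8 = -200
  X*Y**2 ↦ 1·5·36·1 = 180
  -X*Y*Z ↦ -1·5·6·8 = -240
  -2*X*Z**2 ↦ -2·5·1·64 = -640
  -2*Y**3 ↦ -2·1·216·1 = -432
  -3*Y**2*Z ↦ -3·1·36·8 = -864
  -3*Y*Z**2 ↦ -3·1·6·64 = -1152
  Z**3 ↦ 1·1·1·512 = 512
Sum: F(5, 6, 8) = (375) + (300) + (-200) + (180) + (-240) + (-640) + (-432) + (-864) + (-1152) + (512) = -2161.
Reducing mod 11: -2161 ≡ 6 (mod 11).
Since F(a, b, c) ≡ 6 ≠ 0 (mod 11), P does NOT lie on the curve.


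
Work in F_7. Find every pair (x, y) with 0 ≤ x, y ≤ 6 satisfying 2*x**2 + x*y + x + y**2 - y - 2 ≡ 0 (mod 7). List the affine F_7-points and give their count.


Affine F_7-points: {(0, 2), (0, 6), (2, 2), (2, 4), (5, 5), (6, 4), (6, 5)}; count = 7.

For each of the 49 pairs (x, y) ∈ F_7², evaluate f(x, y) mod 7. Record the zeros.
  x = 0: [0↦5, 1↦5, 2↦0, 3↦4, 4↦3, 5↦4, 6↦0]  zeros at y ∈ {2, 6}
  x = 1: [0↦1, 1↦2, 2↦5, 3↦3, 4↦3, 5↦5, 6↦2]  zeros at y ∈ ∅
  x = 2: [0↦1, 1↦3, 2↦0, 3↦6, 4↦0, 5↦3, 6↦1]  zeros at y ∈ {2, 4}
  x = 3: [0↦5, 1↦1, 2↦6, 3↦6, 4↦1, 5↦5, 6↦4]  zeros at y ∈ ∅
  x = 4: [0↦6, 1↦3, 2↦2, 3↦3, 4↦6, 5↦4, 6↦4]  zeros at y ∈ ∅
  x = 5: [0↦4, 1↦2, 2↦2, 3↦4, 4↦1, 5↦0, 6↦1]  zeros at y ∈ {5}
  x = 6: [0↦6, 1↦5, 2↦6, 3↦2, 4↦0, 5↦0, 6↦2]  zeros at y ∈ {4, 5}
Collecting zeros: affine points = {(0, 2), (0, 6), (2, 2), (2, 4), (5, 5), (6, 4), (6, 5)}.
Total count |C(F_7)_aff| = 7.


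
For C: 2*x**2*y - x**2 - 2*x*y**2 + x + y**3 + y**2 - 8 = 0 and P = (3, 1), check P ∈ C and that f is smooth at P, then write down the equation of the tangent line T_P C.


Tangent line at P: 5*x + 11*y - 26 = 0.

Step 1: f(3, 1) = 0, so P lies on C.
Step 2: partial derivatives
  f_x(x, y) = 4*x*y - 2*x - 2*y**2 + 1, f_y(x, y) = 2*x**2 - 4*x*y + 3*y**2 + 2*y.
  f_x(P) = 5, f_y(P) = 11 (gradient nonzero, so P is smooth).
Step 3: tangent line at P: 5·(x − 3) + 11·(y − 1) = 0.
Expanding: 5*x + 11*y - 26 = 0.


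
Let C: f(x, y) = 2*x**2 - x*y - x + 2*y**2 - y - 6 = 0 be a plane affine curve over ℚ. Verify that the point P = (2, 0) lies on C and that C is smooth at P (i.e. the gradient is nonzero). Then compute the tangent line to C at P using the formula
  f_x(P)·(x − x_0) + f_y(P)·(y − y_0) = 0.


Tangent line at P: 7*x - 3*y - 14 = 0.

Step 1: f(2, 0) = 0, so P lies on C.
Step 2: partial derivatives
  f_x(x, y) = 4*x - y - 1, f_y(x, y) = -x + 4*y - 1.
  f_x(P) = 7, f_y(P) = -3 (gradient nonzero, so P is smooth).
Step 3: tangent line at P: 7·(x − 2) + -3·(y − 0) = 0.
Expanding: 7*x - 3*y - 14 = 0.


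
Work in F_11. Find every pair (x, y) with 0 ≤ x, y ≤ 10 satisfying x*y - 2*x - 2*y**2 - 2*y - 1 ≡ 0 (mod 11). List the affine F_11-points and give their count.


Affine F_11-points: {(2, 5), (2, 6), (3, 3), (4, 4), (4, 8), (5, 0), (5, 7), (6, 1), (7, 9), (7, 10)}; count = 10.

For each of the 121 pairs (x, y) ∈ F_11², evaluate f(x, y) mod 11. Record the zeros.
  x = 0: [0↦10, 1↦6, 2↦9, 3↦8, 4↦3, 5↦5, 6↦3, 7↦8, 8↦9, 9↦6, 10↦10]  zeros at y ∈ ∅
  x = 1: [0↦8, 1↦5, 2↦9, 3↦9, 4↦5, 5↦8, 6↦7, 7↦2, 8↦4, 9↦2, 10↦7]  zeros at y ∈ ∅
  x = 2: [0↦6, 1↦4, 2↦9, 3↦10, 4↦7, 5↦0, 6↦0, 7↦7, 8↦10, 9↦9, 10↦4]  zeros at y ∈ {5, 6}
  x = 3: [0↦4, 1↦3, 2↦9, 3↦0, 4↦9, 5↦3, 6↦4, 7↦1, 8↦5, 9↦5, 10↦1]  zeros at y ∈ {3}
  x = 4: [0↦2, 1↦2, 2↦9, 3↦1, 4↦0, 5↦6, 6↦8, 7↦6, 8↦0, 9↦1, 10↦9]  zeros at y ∈ {4, 8}
  x = 5: [0↦0, 1↦1, 2↦9, 3↦2, 4↦2, 5↦9, 6↦1, 7↦0, 8↦6, 9↦8, 10↦6]  zeros at y ∈ {0, 7}
  x = 6: [0↦9, 1↦0, 2↦9, 3↦3, 4↦4, 5↦1, 6↦5, 7↦5, 8↦1, 9↦4, 10↦3]  zeros at y ∈ {1}
  x = 7: [0↦7, 1↦10, 2↦9, 3↦4, 4↦6, 5↦4, 6↦9, 7↦10, 8↦7, 9↦0, 10↦0]  zeros at y ∈ {9, 10}
  x = 8: [0↦5, 1↦9, 2↦9, 3↦5, 4↦8, 5↦7, 6↦2, 7↦4, 8↦2, 9↦7, 10↦8]  zeros at y ∈ ∅
  x = 9: [0↦3, 1↦8, 2↦9, 3↦6, 4↦10, 5↦10, 6↦6, 7↦9, 8↦8, 9↦3, 10↦5]  zeros at y ∈ ∅
  x = 10: [0↦1, 1↦7, 2↦9, 3↦7, 4↦1, 5↦2, 6↦10, 7↦3, 8↦3, 9↦10, 10↦2]  zeros at y ∈ ∅
Collecting zeros: affine points = {(2, 5), (2, 6), (3, 3), (4, 4), (4, 8), (5, 0), (5, 7), (6, 1), (7, 9), (7, 10)}.
Total count |C(F_11)_aff| = 10.


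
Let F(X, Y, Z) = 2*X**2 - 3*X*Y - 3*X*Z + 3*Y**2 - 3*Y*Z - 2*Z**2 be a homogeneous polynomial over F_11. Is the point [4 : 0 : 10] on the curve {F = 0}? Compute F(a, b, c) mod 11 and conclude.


F(4,0,10) ≡ 9 (mod 11); P is NOT on the curve.

Evaluate F(4, 0, 10) term-by-term (mod 11).
  2*X**2 ↦ 2·16·1·1 = 32
  -3*X*Y ↦ -3·4·0·1 = 0
  -3*X*Z ↦ -3·4·1·10 = -120
  3*Y**2 ↦ 3·1·0·1 = 0
  -3*Y*Z ↦ -3·1·0·10 = 0
  -2*Z**2 ↦ -2·1·1·100 = -200
Sum: F(4, 0, 10) = (32) + (0) + (-120) + (0) + (0) + (-200) = -288.
Reducing mod 11: -288 ≡ 9 (mod 11).
Since F(a, b, c) ≡ 9 ≠ 0 (mod 11), P does NOT lie on the curve.


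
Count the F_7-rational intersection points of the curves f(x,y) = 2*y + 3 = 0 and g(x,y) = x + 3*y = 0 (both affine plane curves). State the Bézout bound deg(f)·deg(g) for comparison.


Common zeros: {(1, 2)}; count = 1; Bézout bound = 1.

deg(f) = 1, deg(g) = 1, so Bézout bound = 1.
Scan x ∈ F_7. For each x, list the y ∈ F_7 with f(x, y) ≡ 0 and those with g(x, y) ≡ 0 (mod 7); the common zeros in that column are the intersection.
  x = 0: f ≡ 0 at y ∈ {2}; g ≡ 0 at y ∈ {0}; common: ∅.
  x = 1: f ≡ 0 at y ∈ {2}; g ≡ 0 at y ∈ {2}; common: {2}.
  x = 2: f ≡ 0 at y ∈ {2}; g ≡ 0 at y ∈ {4}; common: ∅.
  x = 3: f ≡ 0 at y ∈ {2}; g ≡ 0 at y ∈ {6}; common: ∅.
  x = 4: f ≡ 0 at y ∈ {2}; g ≡ 0 at y ∈ {1}; common: ∅.
  x = 5: f ≡ 0 at y ∈ {2}; g ≡ 0 at y ∈ {3}; common: ∅.
  x = 6: f ≡ 0 at y ∈ {2}; g ≡ 0 at y ∈ {5}; common: ∅.
Collecting: common zeros = {(1, 2)}, so the count is 1.
Comparison with the Bézout bound: 1 ≤ 1 = deg(f)·deg(g), as expected for curves with no common component (the bound is attained).


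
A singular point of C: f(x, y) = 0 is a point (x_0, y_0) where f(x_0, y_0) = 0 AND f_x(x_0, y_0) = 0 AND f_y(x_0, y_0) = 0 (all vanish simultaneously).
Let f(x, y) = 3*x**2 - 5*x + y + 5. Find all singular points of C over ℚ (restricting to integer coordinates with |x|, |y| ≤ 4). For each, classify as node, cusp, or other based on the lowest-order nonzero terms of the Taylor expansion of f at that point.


No singular points in the scanned grid; C is smooth there.

Compute partial derivatives:
  f_x = 6*x - 5.
  f_y = 1.
f_y = 1 is a nonzero constant, so f_y never vanishes: no point (x, y) can satisfy f = f_x = f_y = 0. In particular no (x, y) ∈ {−4, ..., 4}² is singular; the curve is smooth.


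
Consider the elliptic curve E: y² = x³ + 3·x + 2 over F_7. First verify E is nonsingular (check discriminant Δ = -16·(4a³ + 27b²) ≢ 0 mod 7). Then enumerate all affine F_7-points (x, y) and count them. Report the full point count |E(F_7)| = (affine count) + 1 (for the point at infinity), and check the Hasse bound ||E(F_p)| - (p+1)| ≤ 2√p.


Affine points = {(0, 3), (0, 4), (2, 3), (2, 4), (4, 1), (4, 6), (5, 3), (5, 4)}; affine count = 8; |E(F_7)| = 9.

Discriminant check: Δ ∝ 4a³ + 27b² = 4·3³ + 27·2² = 4·27 + 27·4 ≡ 6 (mod 7). Nonzero ⇒ E is nonsingular.
For each x ∈ F_7, compute rhs = x³ + 3·x + 2 mod 7, then count y ∈ F_7 with y² ≡ rhs.
  x = 0: rhs = 2, matching y values: 3, 4 (2 points).
  x = 1: rhs = 6, matching y values: none (0 points).
  x = 2: rhs = 2, matching y values: 3, 4 (2 points).
  x = 3: rhs = 3, matching y values: none (0 points).
  x = 4: rhs = 1, matching y values: 1, 6 (2 points).
  x = 5: rhs = 2, matching y values: 3, 4 (2 points).
  x = 6: rhs = 5, matching y values: none (0 points).
Total affine count: 8.
Full point count |E(F_7)| = 8 + 1 = 9.
Hasse bound: |9 − (7+1)| = |1| = 1 ≤ 2√7 ≈ 5.2915 ✓.


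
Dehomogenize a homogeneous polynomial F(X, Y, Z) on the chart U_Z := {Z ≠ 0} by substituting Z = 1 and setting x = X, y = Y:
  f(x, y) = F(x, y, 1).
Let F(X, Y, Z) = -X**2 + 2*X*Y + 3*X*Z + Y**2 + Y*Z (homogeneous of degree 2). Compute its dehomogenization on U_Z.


f(x, y) = -x**2 + 2*x*y + 3*x + y**2 + y

On U_Z we set Z = 1. Each monomial c·X^i·Y^j·Z^k in F becomes c·x^i·y^j·1^k = c·x^i·y^j.
Substituting Z = 1: F(X, Y, 1) = -x**2 + 2*x*y + 3*x + y**2 + y.
Note: deg(f) ≤ deg(F) = 2; strict inequality happens when F is divisible by Z (lost terms).


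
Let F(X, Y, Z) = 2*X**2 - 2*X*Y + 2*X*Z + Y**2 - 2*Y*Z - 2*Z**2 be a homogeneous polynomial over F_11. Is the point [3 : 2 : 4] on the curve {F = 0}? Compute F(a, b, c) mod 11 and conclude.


F(3,2,4) ≡ 8 (mod 11); P is NOT on the curve.

Evaluate F(3, 2, 4) term-by-term (mod 11).
  2*X**2 ↦ 2·9·1·1 = 18
  -2*X*Y ↦ -2·3·2·1 = -12
  2*X*Z ↦ 2·3·1·4 = 24
  Y**2 ↦ 1·1·4·1 = 4
  -2*Y*Z ↦ -2·1·2·4 = -16
  -2*Z**2 ↦ -2·1·1·16 = -32
Sum: F(3, 2, 4) = (18) + (-12) + (24) + (4) + (-16) + (-32) = -14.
Reducing mod 11: -14 ≡ 8 (mod 11).
Since F(a, b, c) ≡ 8 ≠ 0 (mod 11), P does NOT lie on the curve.


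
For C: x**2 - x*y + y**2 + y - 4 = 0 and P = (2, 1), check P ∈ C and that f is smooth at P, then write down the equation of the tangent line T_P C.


Tangent line at P: 3*x + y - 7 = 0.

Step 1: f(2, 1) = 0, so P lies on C.
Step 2: partial derivatives
  f_x(x, y) = 2*x - y, f_y(x, y) = -x + 2*y + 1.
  f_x(P) = 3, f_y(P) = 1 (gradient nonzero, so P is smooth).
Step 3: tangent line at P: 3·(x − 2) + 1·(y − 1) = 0.
Expanding: 3*x + y - 7 = 0.


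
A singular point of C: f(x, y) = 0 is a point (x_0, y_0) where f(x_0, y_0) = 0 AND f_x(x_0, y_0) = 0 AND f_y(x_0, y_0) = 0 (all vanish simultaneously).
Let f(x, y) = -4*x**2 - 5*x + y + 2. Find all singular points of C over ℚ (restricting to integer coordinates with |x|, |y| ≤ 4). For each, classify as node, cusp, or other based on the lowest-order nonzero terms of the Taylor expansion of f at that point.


No singular points in the scanned grid; C is smooth there.

Compute partial derivatives:
  f_x = -8*x - 5.
  f_y = 1.
f_y = 1 is a nonzero constant, so f_y never vanishes: no point (x, y) can satisfy f = f_x = f_y = 0. In particular no (x, y) ∈ {−4, ..., 4}² is singular; the curve is smooth.


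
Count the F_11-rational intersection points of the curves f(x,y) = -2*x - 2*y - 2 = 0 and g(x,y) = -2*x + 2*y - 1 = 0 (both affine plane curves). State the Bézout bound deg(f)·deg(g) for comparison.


Common zeros: {(2, 8)}; count = 1; Bézout bound = 1.

deg(f) = 1, deg(g) = 1, so Bézout bound = 1.
Scan x ∈ F_11. For each x, list the y ∈ F_11 with f(x, y) ≡ 0 and those with g(x, y) ≡ 0 (mod 11); the common zeros in that column are the intersection.
  x = 0: f ≡ 0 at y ∈ {10}; g ≡ 0 at y ∈ {6}; common: ∅.
  x = 1: f ≡ 0 at y ∈ {9}; g ≡ 0 at y ∈ {7}; common: ∅.
  x = 2: f ≡ 0 at y ∈ {8}; g ≡ 0 at y ∈ {8}; common: {8}.
  x = 3: f ≡ 0 at y ∈ {7}; g ≡ 0 at y ∈ {9}; common: ∅.
  x = 4: f ≡ 0 at y ∈ {6}; g ≡ 0 at y ∈ {10}; common: ∅.
  x = 5: f ≡ 0 at y ∈ {5}; g ≡ 0 at y ∈ {0}; common: ∅.
  x = 6: f ≡ 0 at y ∈ {4}; g ≡ 0 at y ∈ {1}; common: ∅.
  x = 7: f ≡ 0 at y ∈ {3}; g ≡ 0 at y ∈ {2}; common: ∅.
  x = 8: f ≡ 0 at y ∈ {2}; g ≡ 0 at y ∈ {3}; common: ∅.
  x = 9: f ≡ 0 at y ∈ {1}; g ≡ 0 at y ∈ {4}; common: ∅.
  x = 10: f ≡ 0 at y ∈ {0}; g ≡ 0 at y ∈ {5}; common: ∅.
Collecting: common zeros = {(2, 8)}, so the count is 1.
Comparison with the Bézout bound: 1 ≤ 1 = deg(f)·deg(g), as expected for curves with no common component (the bound is attained).


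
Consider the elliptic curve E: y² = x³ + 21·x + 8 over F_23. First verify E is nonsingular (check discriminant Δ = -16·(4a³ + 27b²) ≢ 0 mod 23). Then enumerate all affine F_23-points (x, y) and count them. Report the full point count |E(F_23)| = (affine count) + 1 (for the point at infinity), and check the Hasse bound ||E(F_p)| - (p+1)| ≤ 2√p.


Affine points = {(0, 10), (0, 13), (2, 9), (2, 14), (3, 11), (3, 12), (4, 8), (4, 15), (5, 10), (5, 13), (9, 11), (9, 12), (11, 11), (11, 12), (15, 8), (15, 15), (16, 1), (16, 22), (18, 10), (18, 13), (21, 2), (21, 21), (22, 3), (22, 20)}; affine count = 24; |E(F_23)| = 25.

Discriminant check: Δ ∝ 4a³ + 27b² = 4·21³ + 27·8² = 4·9261 + 27·64 ≡ 17 (mod 23). Nonzero ⇒ E is nonsingular.
For each x ∈ F_23, compute rhs = x³ + 21·x + 8 mod 23, then count y ∈ F_23 with y² ≡ rhs.
  x = 0: rhs = 8, matching y values: 10, 13 (2 points).
  x = 1: rhs = 7, matching y values: none (0 points).
  x = 2: rhs = 12, matching y values: 9, 14 (2 points).
  x = 3: rhs = 6, matching y values: 11, 12 (2 points).
  x = 4: rhs = 18, matching y values: 8, 15 (2 points).
  x = 5: rhs = 8, matching y values: 10, 13 (2 points).
  x = 6: rhs = 5, matching y values: none (0 points).
  x = 7: rhs = 15, matching y values: none (0 points).
  x = 8: rhs = 21, matching y values: none (0 points).
  x = 9: rhs = 6, matching y values: 11, 12 (2 points).
  x = 10: rhs = 22, matching y values: none (0 points).
  x = 11: rhs = 6, matching y values: 11, 12 (2 points).
  x = 12: rhs = 10, matching y values: none (0 points).
  x = 13: rhs = 17, matching y values: none (0 points).
  x = 14: rhs = 10, matching y values: none (0 points).
  x = 15: rhs = 18, matching y values: 8, 15 (2 points).
  x = 16: rhs = 1, matching y values: 1, 22 (2 points).
  x = 17: rhs = 11, matching y values: none (0 points).
  x = 18: rhs = 8, matching y values: 10, 13 (2 points).
  x = 19: rhs = 21, matching y values: none (0 points).
  x = 20: rhs = 10, matching y values: none (0 points).
  x = 21: rhs = 4, matching y values: 2, 21 (2 points).
  x = 22: rhs = 9, matching y values: 3, 20 (2 points).
Total affine count: 24.
Full point count |E(F_23)| = 24 + 1 = 25.
Hasse bound: |25 − (23+1)| = |1| = 1 ≤ 2√23 ≈ 9.5917 ✓.


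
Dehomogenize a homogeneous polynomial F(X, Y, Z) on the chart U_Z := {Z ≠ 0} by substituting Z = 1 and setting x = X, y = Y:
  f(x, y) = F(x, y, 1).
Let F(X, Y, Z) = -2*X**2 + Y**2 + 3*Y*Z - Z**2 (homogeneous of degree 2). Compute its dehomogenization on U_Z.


f(x, y) = -2*x**2 + y**2 + 3*y - 1

On U_Z we set Z = 1. Each monomial c·X^i·Y^j·Z^k in F becomes c·x^i·y^j·1^k = c·x^i·y^j.
Substituting Z = 1: F(X, Y, 1) = -2*x**2 + y**2 + 3*y - 1.
Note: deg(f) ≤ deg(F) = 2; strict inequality happens when F is divisible by Z (lost terms).


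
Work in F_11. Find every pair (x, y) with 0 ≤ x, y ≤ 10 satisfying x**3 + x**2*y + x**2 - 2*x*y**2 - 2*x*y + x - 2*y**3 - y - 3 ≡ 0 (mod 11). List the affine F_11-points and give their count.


Affine F_11-points: {(0, 10), (1, 0), (2, 0), (3, 2), (3, 3), (5, 1), (6, 1), (6, 7), (6, 8), (7, 0), (8, 4), (9, 1), (10, 6)}; count = 13.

For each of the 121 pairs (x, y) ∈ F_11², evaluate f(x, y) mod 11. Record the zeros.
  x = 0: [0↦8, 1↦5, 2↦1, 3↦6, 4↦8, 5↦6, 6↦10, 7↦8, 8↦10, 9↦4, 10↦0]  zeros at y ∈ {10}
  x = 1: [0↦0, 1↦5, 2↦5, 3↦10, 4↦8, 5↦9, 6↦1, 7↦5, 8↦9, 9↦1, 10↦2]  zeros at y ∈ {0}
  x = 2: [0↦0, 1↦4, 2↦10, 3↦6, 4↦2, 5↦8, 6↦1, 7↦2, 8↦10, 9↦2, 10↦10]  zeros at y ∈ {0}
  x = 3: [0↦3, 1↦8, 2↦0, 3↦0, 4↦7, 5↦9, 6↦5, 7↦5, 8↦8, 9↦2, 10↦8]  zeros at y ∈ {2, 3}
  x = 4: [0↦4, 1↦1, 2↦3, 3↦9, 4↦7, 5↦7, 6↦8, 7↦9, 8↦9, 9↦7, 10↦2]  zeros at y ∈ ∅
  x = 5: [0↦9, 1↦0, 2↦3, 3↦6, 4↦8, 5↦8, 6↦5, 7↦9, 8↦8, 9↦1, 10↦9]  zeros at y ∈ {1}
  x = 6: [0↦2, 1↦0, 2↦6, 3↦8, 4↦5, 5↦7, 6↦2, 7↦0, 8↦0, 9↦1, 10↦2]  zeros at y ∈ {1, 7, 8}
  x = 7: [0↦0, 1↦7, 2↦7, 3↦10, 4↦4, 5↦10, 6↦5, 7↦10, 8↦2, 9↦2, 10↦9]  zeros at y ∈ {0}
  x = 8: [0↦9, 1↦5, 2↦1, 3↦7, 4↦0, 5↦1, 6↦9, 7↦1, 8↦9, 9↦10, 10↦3]  zeros at y ∈ {4}
  x = 9: [0↦2, 1↦0, 2↦5, 3↦5, 4↦10, 5↦8, 6↦9, 7↦1, 8↦5, 9↦9, 10↦1]  zeros at y ∈ {1}
  x = 10: [0↦7, 1↦9, 2↦3, 3↦10, 4↦7, 5↦4, 6↦0, 7↦5, 8↦7, 9↦5, 10↦9]  zeros at y ∈ {6}
Collecting zeros: affine points = {(0, 10), (1, 0), (2, 0), (3, 2), (3, 3), (5, 1), (6, 1), (6, 7), (6, 8), (7, 0), (8, 4), (9, 1), (10, 6)}.
Total count |C(F_11)_aff| = 13.


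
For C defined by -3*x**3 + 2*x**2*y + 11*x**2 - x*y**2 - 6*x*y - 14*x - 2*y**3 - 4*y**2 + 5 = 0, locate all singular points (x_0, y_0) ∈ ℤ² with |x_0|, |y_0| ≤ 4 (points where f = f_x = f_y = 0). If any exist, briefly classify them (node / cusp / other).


Singular points: {(1, -1)}; classification: cusp.

Compute partial derivatives:
  f_x = -9*x**2 + 4*x*y + 22*x - y**2 - 6*y - 14.
  f_y = 2*x**2 - 2*x*y - 6*x - 6*y**2 - 8*y.
Scan x_0 ∈ {−4, ..., 4}. For each x_0, f_y(x_0, y) is a polynomial in y; find its integer roots y ∈ {−4, ..., 4}, then test f_x and f at those candidates.
  x = -4: f_y(-4, y) = 56 - 6*y**2; no integer root y with |y| ≤ 4.
  x = -3: f_y(-3, y) = -6*y**2 - 2*y + 36; no integer root y with |y| ≤ 4.
  x = -2: f_y(-2, y) = -6*y**2 - 4*y + 20; no integer root y with |y| ≤ 4.
  x = -1: f_y(-1, y) = -6*y**2 - 6*y + 8; no integer root y with |y| ≤ 4.
  x = 0: f_y(0, y) = -6*y**2 - 8*y; vanishes at y ∈ {0}. (0, 0): f_x = -14 ≠ 0.
  x = 1: f_y(1, y) = -6*y**2 - 10*y - 4; vanishes at y ∈ {-1}. (1, -1): f_x = 0, f = 0 — SINGULAR.
  x = 2: f_y(2, y) = -6*y**2 - 12*y - 4; no integer root y with |y| ≤ 4.
  x = 3: f_y(3, y) = -6*y**2 - 14*y; vanishes at y ∈ {0}. (3, 0): f_x = -29 ≠ 0.
  x = 4: f_y(4, y) = -6*y**2 - 16*y + 8; no integer root y with |y| ≤ 4.
Only singular point on the grid: (1, -1).
Classify: substitute x = 1 + u, y = -1 + v and expand: f = -3*u**3 + 2*u**2*v - u*v**2 - 2*v**3 + v**2.
No constant or linear terms (consistent with a singular point). Quadratic part: v**2. Cubic part: -3*u**3 + 2*u**2*v - u*v**2 - 2*v**3.
The quadratic part v**2 is a perfect square, so there is a single (double) tangent line v = 0, i.e. y = -1. Restricting the cubic part to that line (v = 0) leaves -3*u**3 ≠ 0, so f is not divisible by v and the branch is v² ≈ 3*u**3 to lowest order — this is a cusp.
Classification: cusp.


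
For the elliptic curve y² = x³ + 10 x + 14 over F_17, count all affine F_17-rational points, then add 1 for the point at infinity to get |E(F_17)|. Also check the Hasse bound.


Affine points = {(1, 5), (1, 12), (2, 5), (2, 12), (4, 4), (4, 13), (5, 6), (5, 11), (6, 1), (6, 16), (7, 6), (7, 11), (9, 0), (10, 3), (10, 14), (12, 3), (12, 14), (14, 5), (14, 12)}; affine count = 19; |E(F_17)| = 20.

Discriminant check: Δ ∝ 4a³ + 27b² = 4·10³ + 27·14² = 4·1000 + 27·196 ≡ 10 (mod 17). Nonzero ⇒ E is nonsingular.
For each x ∈ F_17, compute rhs = x³ + 10·x + 14 mod 17, then count y ∈ F_17 with y² ≡ rhs.
  x = 0: rhs = 14, matching y values: none (0 points).
  x = 1: rhs = 8, matching y values: 5, 12 (2 points).
  x = 2: rhs = 8, matching y values: 5, 12 (2 points).
  x = 3: rhs = 3, matching y values: none (0 points).
  x = 4: rhs = 16, matching y values: 4, 13 (2 points).
  x = 5: rhs = 2, matching y values: 6, 11 (2 points).
  x = 6: rhs = 1, matching y values: 1, 16 (2 points).
  x = 7: rhs = 2, matching y values: 6, 11 (2 points).
  x = 8: rhs = 11, matching y values: none (0 points).
  x = 9: rhs = 0, matching y values: 0 (1 points).
  x = 10: rhs = 9, matching y values: 3, 14 (2 points).
  x = 11: rhs = 10, matching y values: none (0 points).
  x = 12: rhs = 9, matching y values: 3, 14 (2 points).
  x = 13: rhs = 12, matching y values: none (0 points).
  x = 14: rhs = 8, matching y values: 5, 12 (2 points).
  x = 15: rhs = 3, matching y values: none (0 points).
  x = 16: rhs = 3, matching y values: none (0 points).
Total affine count: 19.
Full point count |E(F_17)| = 19 + 1 = 20.
Hasse bound: |20 − (17+1)| = |2| = 2 ≤ 2√17 ≈ 8.2462 ✓.


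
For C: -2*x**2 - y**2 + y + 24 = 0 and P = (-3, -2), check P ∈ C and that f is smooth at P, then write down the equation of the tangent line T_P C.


Tangent line at P: 12*x + 5*y + 46 = 0.

Step 1: f(-3, -2) = 0, so P lies on C.
Step 2: partial derivatives
  f_x(x, y) = -4*x, f_y(x, y) = 1 - 2*y.
  f_x(P) = 12, f_y(P) = 5 (gradient nonzero, so P is smooth).
Step 3: tangent line at P: 12·(x − -3) + 5·(y − -2) = 0.
Expanding: 12*x + 5*y + 46 = 0.


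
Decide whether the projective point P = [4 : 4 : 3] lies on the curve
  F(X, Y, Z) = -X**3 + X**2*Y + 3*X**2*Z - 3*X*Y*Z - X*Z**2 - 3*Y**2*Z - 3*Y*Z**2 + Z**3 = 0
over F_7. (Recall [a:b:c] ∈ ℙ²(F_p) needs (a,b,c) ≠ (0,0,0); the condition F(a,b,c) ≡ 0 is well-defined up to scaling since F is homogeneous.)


F(4,4,3) ≡ 5 (mod 7); P is NOT on the curve.

Evaluate F(4, 4, 3) term-by-term (mod 7).
  -X**3 ↦ -1·64·1·1 = -64
  X**2*Y ↦ 1·16·4·1 = 64
  3*X**2*Z ↦ 3·16·1·3 = 144
  -3*X*Y*Z ↦ -3·4·4·3 = -144
  -X*Z**2 ↦ -1·4·1·9 = -36
  -3*Y**2*Z ↦ -3·1·16·3 = -144
  -3*Y*Z**2 ↦ -3·1·4·9 = -108
  Z**3 ↦ 1·1·1·27 = 27
Sum: F(4, 4, 3) = (-64) + (64) + (144) + (-144) + (-36) + (-144) + (-108) + (27) = -261.
Reducing mod 7: -261 ≡ 5 (mod 7).
Since F(a, b, c) ≡ 5 ≠ 0 (mod 7), P does NOT lie on the curve.


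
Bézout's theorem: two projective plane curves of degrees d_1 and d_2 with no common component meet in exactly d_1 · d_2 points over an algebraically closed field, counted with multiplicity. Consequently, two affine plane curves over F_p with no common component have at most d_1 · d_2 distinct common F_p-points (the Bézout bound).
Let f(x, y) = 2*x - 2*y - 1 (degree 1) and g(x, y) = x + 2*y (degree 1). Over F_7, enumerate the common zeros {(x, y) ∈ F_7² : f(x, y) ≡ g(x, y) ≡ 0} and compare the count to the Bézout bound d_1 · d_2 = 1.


Common zeros: {(5, 1)}; count = 1; Bézout bound = 1.

deg(f) = 1, deg(g) = 1, so Bézout bound = 1.
Scan x ∈ F_7. For each x, list the y ∈ F_7 with f(x, y) ≡ 0 and those with g(x, y) ≡ 0 (mod 7); the common zeros in that column are the intersection.
  x = 0: f ≡ 0 at y ∈ {3}; g ≡ 0 at y ∈ {0}; common: ∅.
  x = 1: f ≡ 0 at y ∈ {4}; g ≡ 0 at y ∈ {3}; common: ∅.
  x = 2: f ≡ 0 at y ∈ {5}; g ≡ 0 at y ∈ {6}; common: ∅.
  x = 3: f ≡ 0 at y ∈ {6}; g ≡ 0 at y ∈ {2}; common: ∅.
  x = 4: f ≡ 0 at y ∈ {0}; g ≡ 0 at y ∈ {5}; common: ∅.
  x = 5: f ≡ 0 at y ∈ {1}; g ≡ 0 at y ∈ {1}; common: {1}.
  x = 6: f ≡ 0 at y ∈ {2}; g ≡ 0 at y ∈ {4}; common: ∅.
Collecting: common zeros = {(5, 1)}, so the count is 1.
Comparison with the Bézout bound: 1 ≤ 1 = deg(f)·deg(g), as expected for curves with no common component (the bound is attained).


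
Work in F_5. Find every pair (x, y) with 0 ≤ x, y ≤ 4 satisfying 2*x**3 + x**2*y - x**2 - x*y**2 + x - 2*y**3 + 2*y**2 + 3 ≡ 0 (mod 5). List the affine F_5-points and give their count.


Affine F_5-points: {(0, 2), (1, 0), (1, 1), (1, 2), (2, 3), (2, 4), (3, 3), (4, 3)}; count = 8.

For each of the 25 pairs (x, y) ∈ F_5², evaluate f(x, y) mod 5. Record the zeros.
  x = 0: [0↦3, 1↦3, 2↦0, 3↦2, 4↦2]  zeros at y ∈ {2}
  x = 1: [0↦0, 1↦0, 2↦0, 3↦3, 4↦2]  zeros at y ∈ {0, 1, 2}
  x = 2: [0↦2, 1↦4, 2↦4, 3↦0, 4↦0]  zeros at y ∈ {3, 4}
  x = 3: [0↦1, 1↦2, 2↦4, 3↦0, 4↦3]  zeros at y ∈ {3}
  x = 4: [0↦4, 1↦1, 2↦2, 3↦0, 4↦3]  zeros at y ∈ {3}
Collecting zeros: affine points = {(0, 2), (1, 0), (1, 1), (1, 2), (2, 3), (2, 4), (3, 3), (4, 3)}.
Total count |C(F_5)_aff| = 8.


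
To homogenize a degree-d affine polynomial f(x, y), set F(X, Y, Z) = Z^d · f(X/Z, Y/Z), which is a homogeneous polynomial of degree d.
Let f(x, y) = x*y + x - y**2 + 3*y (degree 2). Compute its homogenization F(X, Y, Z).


F(X, Y, Z) = X*Y + X*Z - Y**2 + 3*Y*Z

deg(f) = 2.
Substitute x = X/Z, y = Y/Z into f, then multiply by Z^2.
  monomial 1·x^1·y^1 ↦ 1·X^1·Y^1·Z^0.
  monomial 1·x^1·y^0 ↦ 1·X^1·Y^0·Z^1.
  monomial -1·x^0·y^2 ↦ -1·X^0·Y^2·Z^0.
  monomial 3·x^0·y^1 ↦ 3·X^0·Y^1·Z^1.
Collecting: F(X, Y, Z) = X*Y + X*Z - Y**2 + 3*Y*Z.


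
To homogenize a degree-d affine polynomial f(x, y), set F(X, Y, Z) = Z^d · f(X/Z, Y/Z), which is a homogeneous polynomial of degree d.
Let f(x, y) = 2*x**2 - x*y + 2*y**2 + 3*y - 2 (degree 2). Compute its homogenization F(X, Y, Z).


F(X, Y, Z) = 2*X**2 - X*Y + 2*Y**2 + 3*Y*Z - 2*Z**2

deg(f) = 2.
Substitute x = X/Z, y = Y/Z into f, then multiply by Z^2.
  monomial 2·x^2·y^0 ↦ 2·X^2·Y^0·Z^0.
  monomial -1·x^1·y^1 ↦ -1·X^1·Y^1·Z^0.
  monomial 2·x^0·y^2 ↦ 2·X^0·Y^2·Z^0.
  monomial 3·x^0·y^1 ↦ 3·X^0·Y^1·Z^1.
  monomial -2·x^0·y^0 ↦ -2·X^0·Y^0·Z^2.
Collecting: F(X, Y, Z) = 2*X**2 - X*Y + 2*Y**2 + 3*Y*Z - 2*Z**2.


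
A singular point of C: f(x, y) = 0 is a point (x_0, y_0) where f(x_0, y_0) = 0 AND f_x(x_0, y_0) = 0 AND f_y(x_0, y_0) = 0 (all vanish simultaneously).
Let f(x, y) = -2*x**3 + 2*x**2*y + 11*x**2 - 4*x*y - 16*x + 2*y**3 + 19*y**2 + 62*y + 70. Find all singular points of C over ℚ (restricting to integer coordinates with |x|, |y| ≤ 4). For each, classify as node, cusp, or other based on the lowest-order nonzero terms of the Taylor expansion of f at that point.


Singular points: {(1, -3)}; classification: node.

Compute partial derivatives:
  f_x = -6*x**2 + 4*x*y + 22*x - 4*y - 16.
  f_y = 2*x**2 - 4*x + 6*y**2 + 38*y + 62.
Scan x_0 ∈ {−4, ..., 4}. For each x_0, f_y(x_0, y) is a polynomial in y; find its integer roots y ∈ {−4, ..., 4}, then test f_x and f at those candidates.
  x = -4: f_y(-4, y) = 6*y**2 + 38*y + 110; no integer root y with |y| ≤ 4.
  x = -3: f_y(-3, y) = 6*y**2 + 38*y + 92; no integer root y with |y| ≤ 4.
  x = -2: f_y(-2, y) = 6*y**2 + 38*y + 78; no integer root y with |y| ≤ 4.
  x = -1: f_y(-1, y) = 6*y**2 + 38*y + 68; no integer root y with |y| ≤ 4.
  x = 0: f_y(0, y) = 6*y**2 + 38*y + 62; no integer root y with |y| ≤ 4.
  x = 1: f_y(1, y) = 6*y**2 + 38*y + 60; vanishes at y ∈ {-3}. (1, -3): f_x = 0, f = 0 — SINGULAR.
  x = 2: f_y(2, y) = 6*y**2 + 38*y + 62; no integer root y with |y| ≤ 4.
  x = 3: f_y(3, y) = 6*y**2 + 38*y + 68; no integer root y with |y| ≤ 4.
  x = 4: f_y(4, y) = 6*y**2 + 38*y + 78; no integer root y with |y| ≤ 4.
Only singular point on the grid: (1, -3).
Classify: substitute x = 1 + u, y = -3 + v and expand: f = -2*u**3 + 2*u**2*v - u**2 + 2*v**3 + v**2.
No constant or linear terms (consistent with a singular point). Quadratic part: -u**2 + v**2. Cubic part: -2*u**3 + 2*u**2*v + 2*v**3.
The quadratic part v**2 - u**2 = (v − u)(v + u) splits into two distinct linear factors, so there are two distinct tangent lines y − -3 = ±(x − 1) — this is a node (ordinary double point).
Classification: node.


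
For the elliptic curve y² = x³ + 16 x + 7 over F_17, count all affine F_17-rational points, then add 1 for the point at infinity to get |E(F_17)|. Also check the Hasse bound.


Affine points = {(2, 8), (2, 9), (4, 4), (4, 13), (5, 5), (5, 12), (6, 8), (6, 9), (8, 1), (8, 16), (9, 8), (9, 9), (11, 1), (11, 16), (13, 7), (13, 10), (14, 0), (15, 1), (15, 16)}; affine count = 19; |E(F_17)| = 20.

Discriminant check: Δ ∝ 4a³ + 27b² = 4·16³ + 27·7² = 4·4096 + 27·49 ≡ 10 (mod 17). Nonzero ⇒ E is nonsingular.
For each x ∈ F_17, compute rhs = x³ + 16·x + 7 mod 17, then count y ∈ F_17 with y² ≡ rhs.
  x = 0: rhs = 7, matching y values: none (0 points).
  x = 1: rhs = 7, matching y values: none (0 points).
  x = 2: rhs = 13, matching y values: 8, 9 (2 points).
  x = 3: rhs = 14, matching y values: none (0 points).
  x = 4: rhs = 16, matching y values: 4, 13 (2 points).
  x = 5: rhs = 8, matching y values: 5, 12 (2 points).
  x = 6: rhs = 13, matching y values: 8, 9 (2 points).
  x = 7: rhs = 3, matching y values: none (0 points).
  x = 8: rhs = 1, matching y values: 1, 16 (2 points).
  x = 9: rhs = 13, matching y values: 8, 9 (2 points).
  x = 10: rhs = 11, matching y values: none (0 points).
  x = 11: rhs = 1, matching y values: 1, 16 (2 points).
  x = 12: rhs = 6, matching y values: none (0 points).
  x = 13: rhs = 15, matching y values: 7, 10 (2 points).
  x = 14: rhs = 0, matching y values: 0 (1 points).
  x = 15: rhs = 1, matching y values: 1, 16 (2 points).
  x = 16: rhs = 7, matching y values: none (0 points).
Total affine count: 19.
Full point count |E(F_17)| = 19 + 1 = 20.
Hasse bound: |20 − (17+1)| = |2| = 2 ≤ 2√17 ≈ 8.2462 ✓.
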